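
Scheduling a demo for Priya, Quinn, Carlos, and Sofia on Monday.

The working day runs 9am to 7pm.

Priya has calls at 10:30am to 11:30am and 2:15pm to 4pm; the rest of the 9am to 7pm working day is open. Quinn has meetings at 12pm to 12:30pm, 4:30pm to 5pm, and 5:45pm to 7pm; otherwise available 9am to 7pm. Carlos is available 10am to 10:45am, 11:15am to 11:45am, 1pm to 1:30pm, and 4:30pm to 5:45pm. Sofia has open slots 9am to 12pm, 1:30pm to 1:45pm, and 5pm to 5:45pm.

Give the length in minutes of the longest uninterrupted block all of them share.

Priya free within 09:00–19:00: 09:00–10:30, 11:30–14:15, 16:00–19:00.
Quinn free within 09:00–19:00: 09:00–12:00, 12:30–16:30, 17:00–17:45.
Priya ∩ Quinn: 09:00–10:30, 11:30–12:00, 12:30–14:15, 16:00–16:30, 17:00–17:45.
Priya ∩ Quinn ∩ Carlos: 10:00–10:30, 11:30–11:45, 13:00–13:30, 17:00–17:45.
Priya ∩ Quinn ∩ Carlos ∩ Sofia: 10:00–10:30, 11:30–11:45, 17:00–17:45.
Common window lengths: 30, 15, 45 min; longest is 45.

45 minutes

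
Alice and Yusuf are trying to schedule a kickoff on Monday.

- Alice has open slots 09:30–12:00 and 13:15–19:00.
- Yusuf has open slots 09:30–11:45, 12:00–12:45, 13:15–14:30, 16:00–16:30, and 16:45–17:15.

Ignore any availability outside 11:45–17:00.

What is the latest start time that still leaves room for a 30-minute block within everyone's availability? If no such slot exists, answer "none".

16:00

Alice ∩ Yusuf: 09:30–11:45, 13:15–14:30, 16:00–16:30, 16:45–17:15.
Restricted to 11:45–17:00: 13:15–14:30, 16:00–16:30, 16:45–17:00.
Windows ≥ 30 min: 13:15–14:30, 16:00–16:30.
Latest start in the last window 16:00–16:30 is 16:30 − 30 min = 16:00.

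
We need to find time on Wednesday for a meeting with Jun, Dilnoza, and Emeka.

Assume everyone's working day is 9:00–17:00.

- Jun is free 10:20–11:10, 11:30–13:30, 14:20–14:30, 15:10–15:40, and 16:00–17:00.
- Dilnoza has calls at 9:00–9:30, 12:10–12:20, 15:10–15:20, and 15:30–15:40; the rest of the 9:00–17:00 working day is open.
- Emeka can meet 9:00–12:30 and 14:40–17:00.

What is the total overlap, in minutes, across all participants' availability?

Dilnoza free within 09:00–17:00: 09:30–12:10, 12:20–15:10, 15:20–15:30, 15:40–17:00.
Jun ∩ Dilnoza: 10:20–11:10, 11:30–12:10, 12:20–13:30, 14:20–14:30, 15:20–15:30, 16:00–17:00.
Jun ∩ Dilnoza ∩ Emeka: 10:20–11:10, 11:30–12:10, 12:20–12:30, 15:20–15:30, 16:00–17:00.
Total common minutes: 50 + 40 + 10 + 10 + 60 = 170.

170 minutes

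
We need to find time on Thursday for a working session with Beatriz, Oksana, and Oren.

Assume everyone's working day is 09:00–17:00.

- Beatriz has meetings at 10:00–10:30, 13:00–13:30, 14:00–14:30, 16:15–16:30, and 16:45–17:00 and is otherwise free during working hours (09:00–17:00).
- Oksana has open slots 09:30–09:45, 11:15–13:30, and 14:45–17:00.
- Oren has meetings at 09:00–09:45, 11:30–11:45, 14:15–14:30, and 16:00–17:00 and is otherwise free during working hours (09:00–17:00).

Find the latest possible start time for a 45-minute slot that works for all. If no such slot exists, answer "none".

Beatriz free within 09:00–17:00: 09:00–10:00, 10:30–13:00, 13:30–14:00, 14:30–16:15, 16:30–16:45.
Oren free within 09:00–17:00: 09:45–11:30, 11:45–14:15, 14:30–16:00.
Beatriz ∩ Oksana: 09:30–09:45, 11:15–13:00, 14:45–16:15, 16:30–16:45.
Beatriz ∩ Oksana ∩ Oren: 11:15–11:30, 11:45–13:00, 14:45–16:00.
Windows ≥ 45 min: 11:45–13:00, 14:45–16:00.
Latest start in the last window 14:45–16:00 is 16:00 − 45 min = 15:15.

15:15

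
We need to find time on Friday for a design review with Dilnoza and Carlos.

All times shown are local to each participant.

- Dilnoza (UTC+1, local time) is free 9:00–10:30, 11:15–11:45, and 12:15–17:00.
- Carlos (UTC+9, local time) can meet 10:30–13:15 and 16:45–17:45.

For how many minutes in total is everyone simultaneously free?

Dilnoza → UTC: 08:00–09:30, 10:15–10:45, 11:15–16:00.
Carlos → UTC: 01:30–04:15, 07:45–08:45.
Dilnoza ∩ Carlos: 08:00–08:45.
Total common minutes: 45.

45 minutes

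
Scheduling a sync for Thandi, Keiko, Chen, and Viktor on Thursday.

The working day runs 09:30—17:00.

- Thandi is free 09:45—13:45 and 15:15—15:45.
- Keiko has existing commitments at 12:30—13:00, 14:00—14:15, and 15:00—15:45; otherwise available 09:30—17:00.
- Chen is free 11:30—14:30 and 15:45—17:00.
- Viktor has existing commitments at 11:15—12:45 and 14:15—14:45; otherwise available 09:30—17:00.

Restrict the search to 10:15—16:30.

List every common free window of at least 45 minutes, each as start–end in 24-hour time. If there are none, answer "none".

13:00–13:45

Keiko free within 09:30–17:00: 09:30–12:30, 13:00–14:00, 14:15–15:00, 15:45–17:00.
Viktor free within 09:30–17:00: 09:30–11:15, 12:45–14:15, 14:45–17:00.
Thandi ∩ Keiko: 09:45–12:30, 13:00–13:45.
Thandi ∩ Keiko ∩ Chen: 11:30–12:30, 13:00–13:45.
Thandi ∩ Keiko ∩ Chen ∩ Viktor: 13:00–13:45.
Restricted to 10:15–16:30: 13:00–13:45.
Windows ≥ 45 min: 13:00–13:45.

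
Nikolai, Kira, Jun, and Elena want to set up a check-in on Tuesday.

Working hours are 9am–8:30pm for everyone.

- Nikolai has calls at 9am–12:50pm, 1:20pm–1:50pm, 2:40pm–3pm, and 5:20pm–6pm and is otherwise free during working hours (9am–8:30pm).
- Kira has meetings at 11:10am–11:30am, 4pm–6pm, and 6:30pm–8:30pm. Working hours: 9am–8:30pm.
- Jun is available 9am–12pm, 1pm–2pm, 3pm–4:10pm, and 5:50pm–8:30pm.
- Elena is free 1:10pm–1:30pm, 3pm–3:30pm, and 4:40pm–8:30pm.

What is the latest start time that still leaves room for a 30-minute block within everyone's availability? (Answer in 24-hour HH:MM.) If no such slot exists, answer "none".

18:00

Nikolai free within 09:00–20:30: 12:50–13:20, 13:50–14:40, 15:00–17:20, 18:00–20:30.
Kira free within 09:00–20:30: 09:00–11:10, 11:30–16:00, 18:00–18:30.
Nikolai ∩ Kira: 12:50–13:20, 13:50–14:40, 15:00–16:00, 18:00–18:30.
Nikolai ∩ Kira ∩ Jun: 13:00–13:20, 13:50–14:00, 15:00–16:00, 18:00–18:30.
Nikolai ∩ Kira ∩ Jun ∩ Elena: 13:10–13:20, 15:00–15:30, 18:00–18:30.
Windows ≥ 30 min: 15:00–15:30, 18:00–18:30.
Latest start in the last window 18:00–18:30 is 18:30 − 30 min = 18:00.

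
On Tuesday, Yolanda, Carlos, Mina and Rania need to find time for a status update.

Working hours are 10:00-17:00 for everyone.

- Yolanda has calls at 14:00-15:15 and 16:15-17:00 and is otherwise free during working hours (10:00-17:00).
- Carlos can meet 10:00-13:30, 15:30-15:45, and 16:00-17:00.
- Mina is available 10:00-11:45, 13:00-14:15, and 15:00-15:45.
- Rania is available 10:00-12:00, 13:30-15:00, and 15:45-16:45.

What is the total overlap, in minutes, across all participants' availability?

Yolanda free within 10:00–17:00: 10:00–14:00, 15:15–16:15.
Yolanda ∩ Carlos: 10:00–13:30, 15:30–15:45, 16:00–16:15.
Yolanda ∩ Carlos ∩ Mina: 10:00–11:45, 13:00–13:30, 15:30–15:45.
Yolanda ∩ Carlos ∩ Mina ∩ Rania: 10:00–11:45.
Total common minutes: 105.

105 minutes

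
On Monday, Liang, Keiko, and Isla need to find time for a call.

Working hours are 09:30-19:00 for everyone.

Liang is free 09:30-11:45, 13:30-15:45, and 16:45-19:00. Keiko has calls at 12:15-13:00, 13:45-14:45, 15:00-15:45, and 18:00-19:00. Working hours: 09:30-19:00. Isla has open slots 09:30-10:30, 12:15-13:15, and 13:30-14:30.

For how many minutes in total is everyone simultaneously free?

75 minutes

Keiko free within 09:30–19:00: 09:30–12:15, 13:00–13:45, 14:45–15:00, 15:45–18:00.
Liang ∩ Keiko: 09:30–11:45, 13:30–13:45, 14:45–15:00, 16:45–18:00.
Liang ∩ Keiko ∩ Isla: 09:30–10:30, 13:30–13:45.
Total common minutes: 60 + 15 = 75.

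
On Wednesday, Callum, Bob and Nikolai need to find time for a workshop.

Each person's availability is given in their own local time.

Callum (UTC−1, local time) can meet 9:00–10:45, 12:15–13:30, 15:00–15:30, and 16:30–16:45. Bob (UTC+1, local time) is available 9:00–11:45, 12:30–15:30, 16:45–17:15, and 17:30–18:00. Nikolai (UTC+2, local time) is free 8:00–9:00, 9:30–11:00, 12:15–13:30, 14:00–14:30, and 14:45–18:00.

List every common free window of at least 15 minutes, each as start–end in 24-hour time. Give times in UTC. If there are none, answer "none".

Callum → UTC: 10:00–11:45, 13:15–14:30, 16:00–16:30, 17:30–17:45.
Bob → UTC: 08:00–10:45, 11:30–14:30, 15:45–16:15, 16:30–17:00.
Nikolai → UTC: 06:00–07:00, 07:30–09:00, 10:15–11:30, 12:00–12:30, 12:45–16:00.
Callum ∩ Bob: 10:00–10:45, 11:30–11:45, 13:15–14:30, 16:00–16:15.
Callum ∩ Bob ∩ Nikolai: 10:15–10:45, 13:15–14:30.
Windows ≥ 15 min: 10:15–10:45, 13:15–14:30.

10:15–10:45, 13:15–14:30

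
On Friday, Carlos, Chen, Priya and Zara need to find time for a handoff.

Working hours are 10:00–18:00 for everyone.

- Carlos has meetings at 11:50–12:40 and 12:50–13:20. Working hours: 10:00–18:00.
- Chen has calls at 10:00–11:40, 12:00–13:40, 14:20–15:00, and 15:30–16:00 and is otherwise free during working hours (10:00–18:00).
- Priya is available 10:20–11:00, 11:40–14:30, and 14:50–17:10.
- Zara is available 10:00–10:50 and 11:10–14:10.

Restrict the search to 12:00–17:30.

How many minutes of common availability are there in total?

30 minutes

Carlos free within 10:00–18:00: 10:00–11:50, 12:40–12:50, 13:20–18:00.
Chen free within 10:00–18:00: 11:40–12:00, 13:40–14:20, 15:00–15:30, 16:00–18:00.
Carlos ∩ Chen: 11:40–11:50, 13:40–14:20, 15:00–15:30, 16:00–18:00.
Carlos ∩ Chen ∩ Priya: 11:40–11:50, 13:40–14:20, 15:00–15:30, 16:00–17:10.
Carlos ∩ Chen ∩ Priya ∩ Zara: 11:40–11:50, 13:40–14:10.
Restricted to 12:00–17:30: 13:40–14:10.
Total common minutes: 30.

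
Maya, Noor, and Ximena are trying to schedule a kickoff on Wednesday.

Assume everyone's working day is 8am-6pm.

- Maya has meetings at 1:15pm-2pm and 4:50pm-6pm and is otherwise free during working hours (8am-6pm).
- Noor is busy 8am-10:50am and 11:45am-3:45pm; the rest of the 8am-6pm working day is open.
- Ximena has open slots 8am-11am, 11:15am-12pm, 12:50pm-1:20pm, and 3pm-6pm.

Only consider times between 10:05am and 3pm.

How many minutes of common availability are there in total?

40 minutes

Maya free within 08:00–18:00: 08:00–13:15, 14:00–16:50.
Noor free within 08:00–18:00: 10:50–11:45, 15:45–18:00.
Maya ∩ Noor: 10:50–11:45, 15:45–16:50.
Maya ∩ Noor ∩ Ximena: 10:50–11:00, 11:15–11:45, 15:45–16:50.
Restricted to 10:05–15:00: 10:50–11:00, 11:15–11:45.
Total common minutes: 10 + 30 = 40.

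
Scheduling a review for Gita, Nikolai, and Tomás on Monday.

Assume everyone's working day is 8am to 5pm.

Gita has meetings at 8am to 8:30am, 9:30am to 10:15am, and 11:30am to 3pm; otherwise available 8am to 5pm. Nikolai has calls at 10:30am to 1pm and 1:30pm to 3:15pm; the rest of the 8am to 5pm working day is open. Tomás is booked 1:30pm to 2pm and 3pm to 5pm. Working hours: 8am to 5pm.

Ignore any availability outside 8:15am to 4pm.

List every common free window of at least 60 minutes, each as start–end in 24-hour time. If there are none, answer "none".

Gita free within 08:00–17:00: 08:30–09:30, 10:15–11:30, 15:00–17:00.
Nikolai free within 08:00–17:00: 08:00–10:30, 13:00–13:30, 15:15–17:00.
Tomás free within 08:00–17:00: 08:00–13:30, 14:00–15:00.
Gita ∩ Nikolai: 08:30–09:30, 10:15–10:30, 15:15–17:00.
Gita ∩ Nikolai ∩ Tomás: 08:30–09:30, 10:15–10:30.
Restricted to 08:15–16:00: 08:30–09:30, 10:15–10:30.
Windows ≥ 60 min: 08:30–09:30.

08:30–09:30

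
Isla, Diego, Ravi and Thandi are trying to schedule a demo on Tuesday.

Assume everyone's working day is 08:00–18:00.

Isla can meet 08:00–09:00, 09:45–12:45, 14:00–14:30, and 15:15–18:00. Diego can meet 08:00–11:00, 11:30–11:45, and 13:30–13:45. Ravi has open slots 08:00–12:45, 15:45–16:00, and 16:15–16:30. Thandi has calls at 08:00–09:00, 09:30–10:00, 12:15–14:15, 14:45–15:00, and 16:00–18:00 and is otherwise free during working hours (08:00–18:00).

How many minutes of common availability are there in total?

75 minutes

Thandi free within 08:00–18:00: 09:00–09:30, 10:00–12:15, 14:15–14:45, 15:00–16:00.
Isla ∩ Diego: 08:00–09:00, 09:45–11:00, 11:30–11:45.
Isla ∩ Diego ∩ Ravi: 08:00–09:00, 09:45–11:00, 11:30–11:45.
Isla ∩ Diego ∩ Ravi ∩ Thandi: 10:00–11:00, 11:30–11:45.
Total common minutes: 60 + 15 = 75.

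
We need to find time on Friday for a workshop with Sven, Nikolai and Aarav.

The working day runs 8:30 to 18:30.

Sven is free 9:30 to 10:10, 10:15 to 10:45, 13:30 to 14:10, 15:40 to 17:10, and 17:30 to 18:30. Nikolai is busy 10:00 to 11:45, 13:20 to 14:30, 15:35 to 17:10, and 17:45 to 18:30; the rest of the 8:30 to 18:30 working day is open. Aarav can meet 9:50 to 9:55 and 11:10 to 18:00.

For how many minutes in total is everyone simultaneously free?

20 minutes

Nikolai free within 08:30–18:30: 08:30–10:00, 11:45–13:20, 14:30–15:35, 17:10–17:45.
Sven ∩ Nikolai: 09:30–10:00, 17:30–17:45.
Sven ∩ Nikolai ∩ Aarav: 09:50–09:55, 17:30–17:45.
Total common minutes: 5 + 15 = 20.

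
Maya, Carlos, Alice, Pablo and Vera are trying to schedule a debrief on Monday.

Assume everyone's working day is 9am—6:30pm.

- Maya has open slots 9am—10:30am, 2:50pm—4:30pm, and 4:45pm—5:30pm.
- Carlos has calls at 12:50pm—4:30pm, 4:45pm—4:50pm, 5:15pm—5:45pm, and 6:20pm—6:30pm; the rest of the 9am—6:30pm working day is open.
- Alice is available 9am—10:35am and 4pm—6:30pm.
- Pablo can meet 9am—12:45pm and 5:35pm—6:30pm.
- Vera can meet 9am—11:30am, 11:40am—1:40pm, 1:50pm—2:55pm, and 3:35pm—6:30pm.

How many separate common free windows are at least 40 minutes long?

1

Carlos free within 09:00–18:30: 09:00–12:50, 16:30–16:45, 16:50–17:15, 17:45–18:20.
Maya ∩ Carlos: 09:00–10:30, 16:50–17:15.
Maya ∩ Carlos ∩ Alice: 09:00–10:30, 16:50–17:15.
Maya ∩ Carlos ∩ Alice ∩ Pablo: 09:00–10:30.
Maya ∩ Carlos ∩ Alice ∩ Pablo ∩ Vera: 09:00–10:30.
Windows ≥ 40 min: 09:00–10:30.
That's 1 window.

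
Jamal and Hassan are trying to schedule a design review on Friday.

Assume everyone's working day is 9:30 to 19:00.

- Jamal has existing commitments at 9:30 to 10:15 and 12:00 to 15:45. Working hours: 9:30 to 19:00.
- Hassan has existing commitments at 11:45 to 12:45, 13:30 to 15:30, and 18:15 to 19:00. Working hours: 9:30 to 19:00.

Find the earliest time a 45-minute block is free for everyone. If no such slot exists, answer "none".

Jamal free within 09:30–19:00: 10:15–12:00, 15:45–19:00.
Hassan free within 09:30–19:00: 09:30–11:45, 12:45–13:30, 15:30–18:15.
Jamal ∩ Hassan: 10:15–11:45, 15:45–18:15.
Windows ≥ 45 min: 10:15–11:45, 15:45–18:15.
Earliest such window starts at 10:15.

10:15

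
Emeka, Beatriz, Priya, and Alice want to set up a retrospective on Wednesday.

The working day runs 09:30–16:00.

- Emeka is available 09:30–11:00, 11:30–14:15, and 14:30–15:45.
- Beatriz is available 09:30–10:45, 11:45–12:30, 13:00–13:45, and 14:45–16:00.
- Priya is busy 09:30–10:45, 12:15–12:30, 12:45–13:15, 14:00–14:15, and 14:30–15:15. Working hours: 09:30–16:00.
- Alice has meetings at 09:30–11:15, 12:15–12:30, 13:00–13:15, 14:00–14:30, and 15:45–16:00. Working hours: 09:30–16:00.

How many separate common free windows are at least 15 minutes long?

3

Priya free within 09:30–16:00: 10:45–12:15, 12:30–12:45, 13:15–14:00, 14:15–14:30, 15:15–16:00.
Alice free within 09:30–16:00: 11:15–12:15, 12:30–13:00, 13:15–14:00, 14:30–15:45.
Emeka ∩ Beatriz: 09:30–10:45, 11:45–12:30, 13:00–13:45, 14:45–15:45.
Emeka ∩ Beatriz ∩ Priya: 11:45–12:15, 13:15–13:45, 15:15–15:45.
Emeka ∩ Beatriz ∩ Priya ∩ Alice: 11:45–12:15, 13:15–13:45, 15:15–15:45.
Windows ≥ 15 min: 11:45–12:15, 13:15–13:45, 15:15–15:45.
That's 3 windows.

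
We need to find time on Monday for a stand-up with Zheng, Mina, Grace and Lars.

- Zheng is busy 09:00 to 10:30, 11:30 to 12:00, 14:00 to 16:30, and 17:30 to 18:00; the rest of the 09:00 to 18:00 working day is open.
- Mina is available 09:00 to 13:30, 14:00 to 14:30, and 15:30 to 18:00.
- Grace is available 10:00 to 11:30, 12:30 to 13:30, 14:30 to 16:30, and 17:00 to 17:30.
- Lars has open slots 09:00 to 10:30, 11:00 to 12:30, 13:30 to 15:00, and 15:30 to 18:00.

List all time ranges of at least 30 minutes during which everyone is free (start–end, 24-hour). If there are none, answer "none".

Zheng free within 09:00–18:00: 10:30–11:30, 12:00–14:00, 16:30–17:30.
Zheng ∩ Mina: 10:30–11:30, 12:00–13:30, 16:30–17:30.
Zheng ∩ Mina ∩ Grace: 10:30–11:30, 12:30–13:30, 17:00–17:30.
Zheng ∩ Mina ∩ Grace ∩ Lars: 11:00–11:30, 17:00–17:30.
Windows ≥ 30 min: 11:00–11:30, 17:00–17:30.

11:00–11:30, 17:00–17:30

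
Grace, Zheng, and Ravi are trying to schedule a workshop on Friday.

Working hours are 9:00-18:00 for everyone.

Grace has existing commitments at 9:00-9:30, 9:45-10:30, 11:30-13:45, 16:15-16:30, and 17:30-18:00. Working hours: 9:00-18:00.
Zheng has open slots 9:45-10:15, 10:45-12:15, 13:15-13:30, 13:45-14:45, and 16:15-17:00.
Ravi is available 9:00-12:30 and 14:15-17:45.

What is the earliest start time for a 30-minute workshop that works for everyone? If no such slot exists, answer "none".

10:45

Grace free within 09:00–18:00: 09:30–09:45, 10:30–11:30, 13:45–16:15, 16:30–17:30.
Grace ∩ Zheng: 10:45–11:30, 13:45–14:45, 16:30–17:00.
Grace ∩ Zheng ∩ Ravi: 10:45–11:30, 14:15–14:45, 16:30–17:00.
Windows ≥ 30 min: 10:45–11:30, 14:15–14:45, 16:30–17:00.
Earliest such window starts at 10:45.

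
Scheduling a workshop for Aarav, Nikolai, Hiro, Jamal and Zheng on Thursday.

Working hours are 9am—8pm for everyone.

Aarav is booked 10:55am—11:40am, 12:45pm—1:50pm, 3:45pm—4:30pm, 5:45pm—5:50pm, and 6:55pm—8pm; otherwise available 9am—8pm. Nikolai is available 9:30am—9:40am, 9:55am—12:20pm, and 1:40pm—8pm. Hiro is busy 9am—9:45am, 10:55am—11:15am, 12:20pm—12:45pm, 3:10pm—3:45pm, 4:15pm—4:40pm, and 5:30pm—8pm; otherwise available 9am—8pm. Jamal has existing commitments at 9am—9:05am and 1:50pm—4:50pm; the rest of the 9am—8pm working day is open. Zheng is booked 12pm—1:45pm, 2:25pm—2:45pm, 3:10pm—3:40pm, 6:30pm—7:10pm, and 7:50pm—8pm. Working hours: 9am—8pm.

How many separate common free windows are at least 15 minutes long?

3

Aarav free within 09:00–20:00: 09:00–10:55, 11:40–12:45, 13:50–15:45, 16:30–17:45, 17:50–18:55.
Hiro free within 09:00–20:00: 09:45–10:55, 11:15–12:20, 12:45–15:10, 15:45–16:15, 16:40–17:30.
Jamal free within 09:00–20:00: 09:05–13:50, 16:50–20:00.
Zheng free within 09:00–20:00: 09:00–12:00, 13:45–14:25, 14:45–15:10, 15:40–18:30, 19:10–19:50.
Aarav ∩ Nikolai: 09:30–09:40, 09:55–10:55, 11:40–12:20, 13:50–15:45, 16:30–17:45, 17:50–18:55.
Aarav ∩ Nikolai ∩ Hiro: 09:55–10:55, 11:40–12:20, 13:50–15:10, 16:40–17:30.
Aarav ∩ Nikolai ∩ Hiro ∩ Jamal: 09:55–10:55, 11:40–12:20, 16:50–17:30.
Aarav ∩ Nikolai ∩ Hiro ∩ Jamal ∩ Zheng: 09:55–10:55, 11:40–12:00, 16:50–17:30.
Windows ≥ 15 min: 09:55–10:55, 11:40–12:00, 16:50–17:30.
That's 3 windows.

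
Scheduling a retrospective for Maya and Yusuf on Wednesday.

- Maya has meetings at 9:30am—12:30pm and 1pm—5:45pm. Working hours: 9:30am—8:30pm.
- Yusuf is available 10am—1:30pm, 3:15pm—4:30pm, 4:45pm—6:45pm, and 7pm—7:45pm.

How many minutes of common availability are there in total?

135 minutes

Maya free within 09:30–20:30: 12:30–13:00, 17:45–20:30.
Maya ∩ Yusuf: 12:30–13:00, 17:45–18:45, 19:00–19:45.
Total common minutes: 30 + 60 + 45 = 135.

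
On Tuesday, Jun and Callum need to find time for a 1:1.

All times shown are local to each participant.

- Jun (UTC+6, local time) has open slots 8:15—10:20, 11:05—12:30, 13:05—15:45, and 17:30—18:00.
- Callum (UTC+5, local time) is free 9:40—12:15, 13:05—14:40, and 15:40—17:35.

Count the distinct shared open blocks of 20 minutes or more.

Jun → UTC: 02:15–04:20, 05:05–06:30, 07:05–09:45, 11:30–12:00.
Callum → UTC: 04:40–07:15, 08:05–09:40, 10:40–12:35.
Jun ∩ Callum: 05:05–06:30, 07:05–07:15, 08:05–09:40, 11:30–12:00.
Windows ≥ 20 min: 05:05–06:30, 08:05–09:40, 11:30–12:00.
That's 3 windows.

3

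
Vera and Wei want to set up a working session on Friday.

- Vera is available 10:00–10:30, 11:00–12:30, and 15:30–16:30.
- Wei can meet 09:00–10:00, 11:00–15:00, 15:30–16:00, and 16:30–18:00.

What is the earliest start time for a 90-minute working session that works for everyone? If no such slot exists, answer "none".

Vera ∩ Wei: 11:00–12:30, 15:30–16:00.
Windows ≥ 90 min: 11:00–12:30.
Earliest such window starts at 11:00.

11:00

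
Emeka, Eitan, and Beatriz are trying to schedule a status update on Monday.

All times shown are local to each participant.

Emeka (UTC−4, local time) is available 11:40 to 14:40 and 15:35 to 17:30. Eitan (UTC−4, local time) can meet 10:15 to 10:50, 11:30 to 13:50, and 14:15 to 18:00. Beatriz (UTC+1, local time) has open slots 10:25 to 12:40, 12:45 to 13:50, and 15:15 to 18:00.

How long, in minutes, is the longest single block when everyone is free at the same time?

Emeka → UTC: 15:40–18:40, 19:35–21:30.
Eitan → UTC: 14:15–14:50, 15:30–17:50, 18:15–22:00.
Beatriz → UTC: 09:25–11:40, 11:45–12:50, 14:15–17:00.
Emeka ∩ Eitan: 15:40–17:50, 18:15–18:40, 19:35–21:30.
Emeka ∩ Eitan ∩ Beatriz: 15:40–17:00.
Single common window of 80 minutes.

80 minutes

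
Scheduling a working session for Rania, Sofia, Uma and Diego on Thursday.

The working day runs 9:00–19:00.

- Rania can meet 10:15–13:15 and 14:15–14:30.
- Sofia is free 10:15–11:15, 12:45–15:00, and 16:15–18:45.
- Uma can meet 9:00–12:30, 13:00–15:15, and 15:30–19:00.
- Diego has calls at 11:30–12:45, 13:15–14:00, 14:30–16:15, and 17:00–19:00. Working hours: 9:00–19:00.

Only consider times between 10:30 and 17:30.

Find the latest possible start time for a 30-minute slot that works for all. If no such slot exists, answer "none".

Diego free within 09:00–19:00: 09:00–11:30, 12:45–13:15, 14:00–14:30, 16:15–17:00.
Rania ∩ Sofia: 10:15–11:15, 12:45–13:15, 14:15–14:30.
Rania ∩ Sofia ∩ Uma: 10:15–11:15, 13:00–13:15, 14:15–14:30.
Rania ∩ Sofia ∩ Uma ∩ Diego: 10:15–11:15, 13:00–13:15, 14:15–14:30.
Restricted to 10:30–17:30: 10:30–11:15, 13:00–13:15, 14:15–14:30.
Windows ≥ 30 min: 10:30–11:15.
Latest start in the last window 10:30–11:15 is 11:15 − 30 min = 10:45.

10:45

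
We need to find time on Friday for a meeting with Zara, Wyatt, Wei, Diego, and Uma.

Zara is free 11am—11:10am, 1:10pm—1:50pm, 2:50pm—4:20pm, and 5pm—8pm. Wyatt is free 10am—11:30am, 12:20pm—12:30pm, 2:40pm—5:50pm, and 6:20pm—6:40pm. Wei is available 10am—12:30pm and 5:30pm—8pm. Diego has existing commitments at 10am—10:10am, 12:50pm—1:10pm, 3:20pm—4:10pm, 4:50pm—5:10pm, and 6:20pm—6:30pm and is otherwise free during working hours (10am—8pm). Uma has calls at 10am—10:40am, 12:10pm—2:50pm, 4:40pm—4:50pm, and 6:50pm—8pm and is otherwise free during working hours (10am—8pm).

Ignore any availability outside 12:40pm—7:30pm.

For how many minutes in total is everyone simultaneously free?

30 minutes

Diego free within 10:00–20:00: 10:10–12:50, 13:10–15:20, 16:10–16:50, 17:10–18:20, 18:30–20:00.
Uma free within 10:00–20:00: 10:40–12:10, 14:50–16:40, 16:50–18:50.
Zara ∩ Wyatt: 11:00–11:10, 14:50–16:20, 17:00–17:50, 18:20–18:40.
Zara ∩ Wyatt ∩ Wei: 11:00–11:10, 17:30–17:50, 18:20–18:40.
Zara ∩ Wyatt ∩ Wei ∩ Diego: 11:00–11:10, 17:30–17:50, 18:30–18:40.
Zara ∩ Wyatt ∩ Wei ∩ Diego ∩ Uma: 11:00–11:10, 17:30–17:50, 18:30–18:40.
Restricted to 12:40–19:30: 17:30–17:50, 18:30–18:40.
Total common minutes: 20 + 10 = 30.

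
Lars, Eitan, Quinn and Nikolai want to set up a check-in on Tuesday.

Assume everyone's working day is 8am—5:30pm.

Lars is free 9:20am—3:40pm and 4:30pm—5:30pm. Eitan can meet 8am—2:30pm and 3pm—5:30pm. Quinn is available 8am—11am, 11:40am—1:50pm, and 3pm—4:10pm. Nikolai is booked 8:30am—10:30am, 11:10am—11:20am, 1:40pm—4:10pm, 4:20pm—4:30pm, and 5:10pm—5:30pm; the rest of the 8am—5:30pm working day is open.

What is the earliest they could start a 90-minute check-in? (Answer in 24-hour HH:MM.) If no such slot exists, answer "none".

11:40

Nikolai free within 08:00–17:30: 08:00–08:30, 10:30–11:10, 11:20–13:40, 16:10–16:20, 16:30–17:10.
Lars ∩ Eitan: 09:20–14:30, 15:00–15:40, 16:30–17:30.
Lars ∩ Eitan ∩ Quinn: 09:20–11:00, 11:40–13:50, 15:00–15:40.
Lars ∩ Eitan ∩ Quinn ∩ Nikolai: 10:30–11:00, 11:40–13:40.
Windows ≥ 90 min: 11:40–13:40.
Earliest such window starts at 11:40.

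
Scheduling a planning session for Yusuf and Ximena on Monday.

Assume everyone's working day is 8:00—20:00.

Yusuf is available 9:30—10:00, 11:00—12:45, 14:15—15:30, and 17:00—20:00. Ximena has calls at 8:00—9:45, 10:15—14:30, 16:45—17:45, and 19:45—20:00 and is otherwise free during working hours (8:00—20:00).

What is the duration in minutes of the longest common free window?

120 minutes

Ximena free within 08:00–20:00: 09:45–10:15, 14:30–16:45, 17:45–19:45.
Yusuf ∩ Ximena: 09:45–10:00, 14:30–15:30, 17:45–19:45.
Common window lengths: 15, 60, 120 min; longest is 120.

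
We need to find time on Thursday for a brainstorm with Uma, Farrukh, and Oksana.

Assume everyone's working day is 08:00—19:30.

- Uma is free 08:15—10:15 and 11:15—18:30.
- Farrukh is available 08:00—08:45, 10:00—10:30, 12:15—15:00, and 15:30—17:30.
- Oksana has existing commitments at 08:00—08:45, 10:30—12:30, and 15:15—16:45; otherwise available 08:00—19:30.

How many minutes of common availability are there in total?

Oksana free within 08:00–19:30: 08:45–10:30, 12:30–15:15, 16:45–19:30.
Uma ∩ Farrukh: 08:15–08:45, 10:00–10:15, 12:15–15:00, 15:30–17:30.
Uma ∩ Farrukh ∩ Oksana: 10:00–10:15, 12:30–15:00, 16:45–17:30.
Total common minutes: 15 + 150 + 45 = 210.

210 minutes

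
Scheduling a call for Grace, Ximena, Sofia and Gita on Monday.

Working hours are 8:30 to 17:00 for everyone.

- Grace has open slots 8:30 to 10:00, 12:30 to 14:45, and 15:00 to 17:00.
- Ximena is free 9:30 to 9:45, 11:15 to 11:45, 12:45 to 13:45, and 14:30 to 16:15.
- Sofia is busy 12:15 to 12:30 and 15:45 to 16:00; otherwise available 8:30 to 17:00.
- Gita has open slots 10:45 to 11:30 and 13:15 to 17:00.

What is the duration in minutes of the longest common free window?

Sofia free within 08:30–17:00: 08:30–12:15, 12:30–15:45, 16:00–17:00.
Grace ∩ Ximena: 09:30–09:45, 12:45–13:45, 14:30–14:45, 15:00–16:15.
Grace ∩ Ximena ∩ Sofia: 09:30–09:45, 12:45–13:45, 14:30–14:45, 15:00–15:45, 16:00–16:15.
Grace ∩ Ximena ∩ Sofia ∩ Gita: 13:15–13:45, 14:30–14:45, 15:00–15:45, 16:00–16:15.
Common window lengths: 30, 15, 45, 15 min; longest is 45.

45 minutes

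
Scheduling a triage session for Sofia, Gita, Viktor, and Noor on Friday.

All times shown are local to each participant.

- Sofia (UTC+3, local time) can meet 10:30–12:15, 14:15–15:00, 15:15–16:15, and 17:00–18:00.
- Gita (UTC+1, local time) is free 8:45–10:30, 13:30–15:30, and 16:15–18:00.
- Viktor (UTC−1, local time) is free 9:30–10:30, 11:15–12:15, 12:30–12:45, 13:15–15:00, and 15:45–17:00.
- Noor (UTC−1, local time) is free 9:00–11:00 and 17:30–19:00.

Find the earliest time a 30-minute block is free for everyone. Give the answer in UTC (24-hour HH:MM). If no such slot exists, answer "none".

Sofia → UTC: 07:30–09:15, 11:15–12:00, 12:15–13:15, 14:00–15:00.
Gita → UTC: 07:45–09:30, 12:30–14:30, 15:15–17:00.
Viktor → UTC: 10:30–11:30, 12:15–13:15, 13:30–13:45, 14:15–16:00, 16:45–18:00.
Noor → UTC: 10:00–12:00, 18:30–20:00.
Sofia ∩ Gita: 07:45–09:15, 12:30–13:15, 14:00–14:30.
Sofia ∩ Gita ∩ Viktor: 12:30–13:15, 14:15–14:30.
Sofia ∩ Gita ∩ Viktor ∩ Noor: (none).
Windows ≥ 30 min: (none).

none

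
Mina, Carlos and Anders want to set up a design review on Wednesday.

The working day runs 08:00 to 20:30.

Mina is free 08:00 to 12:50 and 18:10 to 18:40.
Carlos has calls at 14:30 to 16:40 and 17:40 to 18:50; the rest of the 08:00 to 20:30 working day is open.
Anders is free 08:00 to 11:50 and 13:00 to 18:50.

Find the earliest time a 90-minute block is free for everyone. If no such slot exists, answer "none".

08:00

Carlos free within 08:00–20:30: 08:00–14:30, 16:40–17:40, 18:50–20:30.
Mina ∩ Carlos: 08:00–12:50.
Mina ∩ Carlos ∩ Anders: 08:00–11:50.
Windows ≥ 90 min: 08:00–11:50.
Earliest such window starts at 08:00.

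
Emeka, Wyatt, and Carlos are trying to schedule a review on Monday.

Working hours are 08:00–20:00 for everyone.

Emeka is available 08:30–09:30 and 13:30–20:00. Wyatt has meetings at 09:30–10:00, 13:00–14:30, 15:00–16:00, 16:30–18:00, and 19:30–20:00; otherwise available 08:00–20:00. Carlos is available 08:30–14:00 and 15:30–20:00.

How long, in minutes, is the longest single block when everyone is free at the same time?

Wyatt free within 08:00–20:00: 08:00–09:30, 10:00–13:00, 14:30–15:00, 16:00–16:30, 18:00–19:30.
Emeka ∩ Wyatt: 08:30–09:30, 14:30–15:00, 16:00–16:30, 18:00–19:30.
Emeka ∩ Wyatt ∩ Carlos: 08:30–09:30, 16:00–16:30, 18:00–19:30.
Common window lengths: 60, 30, 90 min; longest is 90.

90 minutes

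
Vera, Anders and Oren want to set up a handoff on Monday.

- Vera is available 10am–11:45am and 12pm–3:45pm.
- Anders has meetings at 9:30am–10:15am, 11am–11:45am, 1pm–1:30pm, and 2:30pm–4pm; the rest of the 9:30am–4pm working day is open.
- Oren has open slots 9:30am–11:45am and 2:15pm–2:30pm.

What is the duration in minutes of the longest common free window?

Anders free within 09:30–16:00: 10:15–11:00, 11:45–13:00, 13:30–14:30.
Vera ∩ Anders: 10:15–11:00, 12:00–13:00, 13:30–14:30.
Vera ∩ Anders ∩ Oren: 10:15–11:00, 14:15–14:30.
Common window lengths: 45, 15 min; longest is 45.

45 minutes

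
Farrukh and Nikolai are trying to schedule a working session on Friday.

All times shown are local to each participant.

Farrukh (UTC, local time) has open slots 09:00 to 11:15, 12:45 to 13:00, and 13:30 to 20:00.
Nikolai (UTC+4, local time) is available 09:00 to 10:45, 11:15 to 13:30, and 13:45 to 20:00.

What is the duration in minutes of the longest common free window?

Farrukh → UTC: 09:00–11:15, 12:45–13:00, 13:30–20:00.
Nikolai → UTC: 05:00–06:45, 07:15–09:30, 09:45–16:00.
Farrukh ∩ Nikolai: 09:00–09:30, 09:45–11:15, 12:45–13:00, 13:30–16:00.
Common window lengths: 30, 90, 15, 150 min; longest is 150.

150 minutes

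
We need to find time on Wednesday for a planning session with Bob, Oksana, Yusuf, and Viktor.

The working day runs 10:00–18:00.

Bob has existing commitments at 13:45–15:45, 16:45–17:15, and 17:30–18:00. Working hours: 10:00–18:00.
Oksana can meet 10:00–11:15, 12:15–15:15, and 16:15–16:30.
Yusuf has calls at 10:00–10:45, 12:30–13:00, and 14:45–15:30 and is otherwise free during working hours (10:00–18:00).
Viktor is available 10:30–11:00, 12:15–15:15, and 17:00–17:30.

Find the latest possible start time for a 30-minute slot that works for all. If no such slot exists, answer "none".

13:15

Bob free within 10:00–18:00: 10:00–13:45, 15:45–16:45, 17:15–17:30.
Yusuf free within 10:00–18:00: 10:45–12:30, 13:00–14:45, 15:30–18:00.
Bob ∩ Oksana: 10:00–11:15, 12:15–13:45, 16:15–16:30.
Bob ∩ Oksana ∩ Yusuf: 10:45–11:15, 12:15–12:30, 13:00–13:45, 16:15–16:30.
Bob ∩ Oksana ∩ Yusuf ∩ Viktor: 10:45–11:00, 12:15–12:30, 13:00–13:45.
Windows ≥ 30 min: 13:00–13:45.
Latest start in the last window 13:00–13:45 is 13:45 − 30 min = 13:15.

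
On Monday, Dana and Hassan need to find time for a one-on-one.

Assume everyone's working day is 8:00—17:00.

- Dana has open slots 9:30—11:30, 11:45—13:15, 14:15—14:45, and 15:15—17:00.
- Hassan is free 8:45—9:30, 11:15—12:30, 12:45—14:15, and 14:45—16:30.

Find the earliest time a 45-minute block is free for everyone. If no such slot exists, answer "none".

11:45

Dana ∩ Hassan: 11:15–11:30, 11:45–12:30, 12:45–13:15, 15:15–16:30.
Windows ≥ 45 min: 11:45–12:30, 15:15–16:30.
Earliest such window starts at 11:45.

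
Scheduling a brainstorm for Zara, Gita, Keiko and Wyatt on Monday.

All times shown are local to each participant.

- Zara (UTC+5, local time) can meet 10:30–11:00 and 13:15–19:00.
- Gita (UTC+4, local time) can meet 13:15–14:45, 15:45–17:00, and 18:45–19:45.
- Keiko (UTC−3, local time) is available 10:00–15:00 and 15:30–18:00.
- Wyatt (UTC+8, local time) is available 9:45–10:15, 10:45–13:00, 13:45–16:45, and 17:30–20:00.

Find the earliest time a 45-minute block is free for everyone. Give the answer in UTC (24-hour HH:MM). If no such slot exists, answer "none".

none

Zara → UTC: 05:30–06:00, 08:15–14:00.
Gita → UTC: 09:15–10:45, 11:45–13:00, 14:45–15:45.
Keiko → UTC: 13:00–18:00, 18:30–21:00.
Wyatt → UTC: 01:45–02:15, 02:45–05:00, 05:45–08:45, 09:30–12:00.
Zara ∩ Gita: 09:15–10:45, 11:45–13:00.
Zara ∩ Gita ∩ Keiko: (none).
Zara ∩ Gita ∩ Keiko ∩ Wyatt: (none).
Windows ≥ 45 min: (none).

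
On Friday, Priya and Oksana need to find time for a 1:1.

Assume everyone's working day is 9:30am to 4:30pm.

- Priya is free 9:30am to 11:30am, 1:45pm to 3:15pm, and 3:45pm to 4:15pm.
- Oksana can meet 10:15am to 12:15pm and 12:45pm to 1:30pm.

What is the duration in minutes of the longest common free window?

75 minutes

Priya ∩ Oksana: 10:15–11:30.
Single common window of 75 minutes.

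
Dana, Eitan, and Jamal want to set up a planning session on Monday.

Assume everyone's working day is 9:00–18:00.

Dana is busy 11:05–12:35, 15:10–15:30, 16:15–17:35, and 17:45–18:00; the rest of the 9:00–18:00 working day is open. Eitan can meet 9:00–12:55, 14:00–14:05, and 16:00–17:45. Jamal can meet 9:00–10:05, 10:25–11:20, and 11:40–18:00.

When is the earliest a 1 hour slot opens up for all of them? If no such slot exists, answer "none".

Dana free within 09:00–18:00: 09:00–11:05, 12:35–15:10, 15:30–16:15, 17:35–17:45.
Dana ∩ Eitan: 09:00–11:05, 12:35–12:55, 14:00–14:05, 16:00–16:15, 17:35–17:45.
Dana ∩ Eitan ∩ Jamal: 09:00–10:05, 10:25–11:05, 12:35–12:55, 14:00–14:05, 16:00–16:15, 17:35–17:45.
Windows ≥ 60 min: 09:00–10:05.
Earliest such window starts at 09:00.

09:00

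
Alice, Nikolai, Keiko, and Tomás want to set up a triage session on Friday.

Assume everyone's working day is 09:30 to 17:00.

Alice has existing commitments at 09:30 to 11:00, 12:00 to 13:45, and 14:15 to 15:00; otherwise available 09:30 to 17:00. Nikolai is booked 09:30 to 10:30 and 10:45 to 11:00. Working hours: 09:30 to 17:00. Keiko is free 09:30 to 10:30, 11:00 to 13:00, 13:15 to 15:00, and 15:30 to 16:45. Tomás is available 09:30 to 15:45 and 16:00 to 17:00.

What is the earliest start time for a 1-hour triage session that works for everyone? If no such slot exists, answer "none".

Alice free within 09:30–17:00: 11:00–12:00, 13:45–14:15, 15:00–17:00.
Nikolai free within 09:30–17:00: 10:30–10:45, 11:00–17:00.
Alice ∩ Nikolai: 11:00–12:00, 13:45–14:15, 15:00–17:00.
Alice ∩ Nikolai ∩ Keiko: 11:00–12:00, 13:45–14:15, 15:30–16:45.
Alice ∩ Nikolai ∩ Keiko ∩ Tomás: 11:00–12:00, 13:45–14:15, 15:30–15:45, 16:00–16:45.
Windows ≥ 60 min: 11:00–12:00.
Earliest such window starts at 11:00.

11:00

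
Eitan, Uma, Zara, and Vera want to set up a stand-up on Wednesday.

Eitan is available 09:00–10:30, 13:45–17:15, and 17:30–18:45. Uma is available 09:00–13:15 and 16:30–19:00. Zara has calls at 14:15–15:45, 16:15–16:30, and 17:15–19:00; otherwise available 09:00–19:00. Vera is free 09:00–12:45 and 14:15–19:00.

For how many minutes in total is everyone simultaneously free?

Zara free within 09:00–19:00: 09:00–14:15, 15:45–16:15, 16:30–17:15.
Eitan ∩ Uma: 09:00–10:30, 16:30–17:15, 17:30–18:45.
Eitan ∩ Uma ∩ Zara: 09:00–10:30, 16:30–17:15.
Eitan ∩ Uma ∩ Zara ∩ Vera: 09:00–10:30, 16:30–17:15.
Total common minutes: 90 + 45 = 135.

135 minutes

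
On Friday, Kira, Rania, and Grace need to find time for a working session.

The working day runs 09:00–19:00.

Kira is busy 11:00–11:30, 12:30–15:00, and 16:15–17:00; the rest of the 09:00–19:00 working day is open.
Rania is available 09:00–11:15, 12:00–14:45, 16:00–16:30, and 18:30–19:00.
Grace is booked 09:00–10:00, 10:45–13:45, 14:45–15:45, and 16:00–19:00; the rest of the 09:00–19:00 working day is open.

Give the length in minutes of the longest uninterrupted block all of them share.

45 minutes

Kira free within 09:00–19:00: 09:00–11:00, 11:30–12:30, 15:00–16:15, 17:00–19:00.
Grace free within 09:00–19:00: 10:00–10:45, 13:45–14:45, 15:45–16:00.
Kira ∩ Rania: 09:00–11:00, 12:00–12:30, 16:00–16:15, 18:30–19:00.
Kira ∩ Rania ∩ Grace: 10:00–10:45.
Single common window of 45 minutes.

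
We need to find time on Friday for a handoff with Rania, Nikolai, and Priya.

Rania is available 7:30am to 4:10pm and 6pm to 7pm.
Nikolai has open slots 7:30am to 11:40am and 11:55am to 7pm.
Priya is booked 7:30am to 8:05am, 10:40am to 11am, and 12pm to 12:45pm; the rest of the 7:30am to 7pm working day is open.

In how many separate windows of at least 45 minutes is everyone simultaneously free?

3

Priya free within 07:30–19:00: 08:05–10:40, 11:00–12:00, 12:45–19:00.
Rania ∩ Nikolai: 07:30–11:40, 11:55–16:10, 18:00–19:00.
Rania ∩ Nikolai ∩ Priya: 08:05–10:40, 11:00–11:40, 11:55–12:00, 12:45–16:10, 18:00–19:00.
Windows ≥ 45 min: 08:05–10:40, 12:45–16:10, 18:00–19:00.
That's 3 windows.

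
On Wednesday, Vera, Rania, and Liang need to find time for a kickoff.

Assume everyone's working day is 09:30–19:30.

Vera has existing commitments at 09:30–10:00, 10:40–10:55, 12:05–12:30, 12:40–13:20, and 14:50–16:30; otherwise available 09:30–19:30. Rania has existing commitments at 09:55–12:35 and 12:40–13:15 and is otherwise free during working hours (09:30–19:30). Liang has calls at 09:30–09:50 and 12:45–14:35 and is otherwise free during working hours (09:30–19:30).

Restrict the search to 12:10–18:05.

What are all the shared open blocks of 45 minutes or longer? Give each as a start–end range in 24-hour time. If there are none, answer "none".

16:30–18:05

Vera free within 09:30–19:30: 10:00–10:40, 10:55–12:05, 12:30–12:40, 13:20–14:50, 16:30–19:30.
Rania free within 09:30–19:30: 09:30–09:55, 12:35–12:40, 13:15–19:30.
Liang free within 09:30–19:30: 09:50–12:45, 14:35–19:30.
Vera ∩ Rania: 12:35–12:40, 13:20–14:50, 16:30–19:30.
Vera ∩ Rania ∩ Liang: 12:35–12:40, 14:35–14:50, 16:30–19:30.
Restricted to 12:10–18:05: 12:35–12:40, 14:35–14:50, 16:30–18:05.
Windows ≥ 45 min: 16:30–18:05.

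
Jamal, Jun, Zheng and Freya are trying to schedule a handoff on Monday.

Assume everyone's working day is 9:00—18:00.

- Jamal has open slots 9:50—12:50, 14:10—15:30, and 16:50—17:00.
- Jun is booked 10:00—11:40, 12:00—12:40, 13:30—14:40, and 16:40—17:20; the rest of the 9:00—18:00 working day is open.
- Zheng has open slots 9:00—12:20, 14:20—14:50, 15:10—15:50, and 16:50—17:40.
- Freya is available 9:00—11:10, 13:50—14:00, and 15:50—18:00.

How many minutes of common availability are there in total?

10 minutes

Jun free within 09:00–18:00: 09:00–10:00, 11:40–12:00, 12:40–13:30, 14:40–16:40, 17:20–18:00.
Jamal ∩ Jun: 09:50–10:00, 11:40–12:00, 12:40–12:50, 14:40–15:30.
Jamal ∩ Jun ∩ Zheng: 09:50–10:00, 11:40–12:00, 14:40–14:50, 15:10–15:30.
Jamal ∩ Jun ∩ Zheng ∩ Freya: 09:50–10:00.
Total common minutes: 10.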